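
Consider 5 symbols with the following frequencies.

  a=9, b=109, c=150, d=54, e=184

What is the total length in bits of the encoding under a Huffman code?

Greedily combine the two least-frequent nodes:
a(9) + d(54) → 63
63 + b(109) → 172
c(150) + 172 → 322
e(184) + 322 → 506
Total encoded bits = sum of merged weights = 63 + 172 + 322 + 506 = 1063.

1063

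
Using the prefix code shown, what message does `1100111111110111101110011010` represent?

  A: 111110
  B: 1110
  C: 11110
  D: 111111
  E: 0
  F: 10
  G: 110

Read left to right; each codeword is recognised as soon as it completes (prefix code):
  110→G | 0→E | 111111→D | 110→G | 11110→C | 1110→B | 0→E | 110→G | 10→F
Decoded message: GEDGCBEGF

GEDGCBEGF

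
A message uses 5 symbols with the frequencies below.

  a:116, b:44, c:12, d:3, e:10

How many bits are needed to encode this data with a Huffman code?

Build the Huffman tree bottom-up:
combine d(3), e(10) → 13
combine c(12), 13 → 25
combine 25, b(44) → 69
combine 69, a(116) → 185
The encoded length is the sum of every internal node's weight: 13 + 25 + 69 + 185 = 292 bits.

292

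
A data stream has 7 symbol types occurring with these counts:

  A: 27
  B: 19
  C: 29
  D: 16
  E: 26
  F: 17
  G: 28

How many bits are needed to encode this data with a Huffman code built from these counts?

Build the Huffman tree bottom-up:
merge D(16) and F(17): 33
merge B(19) and E(26): 45
merge A(27) and G(28): 55
merge C(29) and 33: 62
merge 45 and 55: 100
merge 62 and 100: 162
Total encoded bits = sum of merged weights = 33 + 45 + 55 + 62 + 100 + 162 = 457.

457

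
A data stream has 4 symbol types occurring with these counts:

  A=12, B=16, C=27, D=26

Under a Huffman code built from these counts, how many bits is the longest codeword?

Merge the two lowest-weight nodes at each step:
merge A(12) and B(16): 28
merge D(26) and C(27): 53
merge 28 and 53: 81
The rarest symbols sit at the bottom; the longest codeword is 2 bits.

2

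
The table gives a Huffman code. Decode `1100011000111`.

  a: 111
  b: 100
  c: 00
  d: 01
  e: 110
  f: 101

ececa

Read left to right; each codeword is recognised as soon as it completes (prefix code):
  110→e | 00→c | 110→e | 00→c | 111→a
Decoded message: ececa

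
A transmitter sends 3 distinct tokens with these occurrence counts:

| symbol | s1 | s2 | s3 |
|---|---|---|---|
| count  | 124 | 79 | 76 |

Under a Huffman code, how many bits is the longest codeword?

2

Merge the two lowest-weight nodes at each step:
combine s3(76), s2(79) → 155
combine s1(124), 155 → 279
The rarest symbols sit at the bottom; the longest codeword is 2 bits.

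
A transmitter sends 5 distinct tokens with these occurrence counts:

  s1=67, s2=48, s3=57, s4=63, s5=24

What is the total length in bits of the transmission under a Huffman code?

Greedily combine the two least-frequent nodes:
merge s5(24) and s2(48): 72
merge s3(57) and s4(63): 120
merge s1(67) and 72: 139
merge 120 and 139: 259
Total encoded bits = sum of merged weights = 72 + 120 + 139 + 259 = 590.

590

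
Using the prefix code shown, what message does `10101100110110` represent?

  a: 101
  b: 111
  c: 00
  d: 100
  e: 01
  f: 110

Read left to right; each codeword is recognised as soon as it completes (prefix code):
  101→a | 01→e | 100→d | 110→f | 110→f
Decoded message: aedff

aedff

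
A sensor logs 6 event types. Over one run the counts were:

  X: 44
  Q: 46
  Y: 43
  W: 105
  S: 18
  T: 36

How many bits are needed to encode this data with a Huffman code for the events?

720

Merge the two smallest weights repeatedly:
merge S(18) and T(36): 54
merge Y(43) and X(44): 87
merge Q(46) and 54: 100
merge 87 and 100: 187
merge W(105) and 187: 292
The encoded length is the sum of every internal node's weight: 54 + 87 + 100 + 187 + 292 = 720 bits.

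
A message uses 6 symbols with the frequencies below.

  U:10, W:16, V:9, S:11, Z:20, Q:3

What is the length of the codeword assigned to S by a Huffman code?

Build the tree from the bottom:
Q(3) + V(9) → 12
U(10) + S(11) → 21
12 + W(16) → 28
Z(20) + 21 → 41
28 + 41 → 69
S sits 3 levels below the root, so its codeword is 3 bits.

3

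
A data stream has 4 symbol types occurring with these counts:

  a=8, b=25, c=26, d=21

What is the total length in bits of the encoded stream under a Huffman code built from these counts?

Greedily combine the two least-frequent nodes:
a(8) + d(21) → 29
b(25) + c(26) → 51
29 + 51 → 80
Each symbol's bit-cost is frequency × depth; summing gives 160 bits (equivalently 29 + 51 + 80).

160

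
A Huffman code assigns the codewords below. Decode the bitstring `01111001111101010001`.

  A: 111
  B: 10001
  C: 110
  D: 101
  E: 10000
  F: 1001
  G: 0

Read left to right; each codeword is recognised as soon as it completes (prefix code):
  0→G | 111→A | 1001→F | 111→A | 101→D | 0→G | 10001→B
Decoded message: GAFADGB

GAFADGB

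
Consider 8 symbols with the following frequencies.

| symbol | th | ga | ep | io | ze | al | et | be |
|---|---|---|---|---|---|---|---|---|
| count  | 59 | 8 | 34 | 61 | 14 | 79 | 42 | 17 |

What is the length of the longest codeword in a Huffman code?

Merge the two lowest-weight nodes at each step:
merge ga(8) and ze(14): 22
merge be(17) and 22: 39
merge ep(34) and 39: 73
merge et(42) and th(59): 101
merge io(61) and 73: 134
merge al(79) and 101: 180
merge 134 and 180: 314
The rarest symbols sit at the bottom; the longest codeword is 5 bits.

5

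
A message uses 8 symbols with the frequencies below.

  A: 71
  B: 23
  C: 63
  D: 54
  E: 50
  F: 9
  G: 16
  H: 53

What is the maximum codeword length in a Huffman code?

5

Merge the two lowest-weight nodes at each step:
F(9) + G(16) → 25
B(23) + 25 → 48
48 + E(50) → 98
H(53) + D(54) → 107
C(63) + A(71) → 134
98 + 107 → 205
134 + 205 → 339
The rarest symbols sit at the bottom; the longest codeword is 5 bits.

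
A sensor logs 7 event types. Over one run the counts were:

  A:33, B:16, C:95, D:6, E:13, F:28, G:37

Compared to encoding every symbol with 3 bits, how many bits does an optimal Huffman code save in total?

136

Fixed-length: 3 bits × 228 symbols = 684 bits.
Huffman merges:
D(6) + E(13) → 19
B(16) + 19 → 35
F(28) + A(33) → 61
35 + G(37) → 72
61 + 72 → 133
C(95) + 133 → 228
Huffman total = 19 + 35 + 61 + 72 + 133 + 228 = 548 bits.
Saving = 684 − 548 = 136 bits.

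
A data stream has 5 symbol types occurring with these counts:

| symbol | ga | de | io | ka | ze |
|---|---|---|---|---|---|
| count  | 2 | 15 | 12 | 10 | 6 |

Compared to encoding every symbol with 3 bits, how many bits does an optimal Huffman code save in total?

Fixed-length: 3 bits × 45 symbols = 135 bits.
Huffman merges:
merge ga(2) and ze(6): 8
merge 8 and ka(10): 18
merge io(12) and de(15): 27
merge 18 and 27: 45
Huffman total = 8 + 18 + 27 + 45 = 98 bits.
Saving = 135 − 98 = 37 bits.

37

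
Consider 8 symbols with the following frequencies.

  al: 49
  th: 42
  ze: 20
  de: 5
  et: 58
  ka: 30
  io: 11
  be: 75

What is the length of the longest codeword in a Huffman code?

Merge the two lowest-weight nodes at each step:
de(5) + io(11) → 16
16 + ze(20) → 36
ka(30) + 36 → 66
th(42) + al(49) → 91
et(58) + 66 → 124
be(75) + 91 → 166
124 + 166 → 290
The first pair merged (de, io) ends up deepest, at depth 5.

5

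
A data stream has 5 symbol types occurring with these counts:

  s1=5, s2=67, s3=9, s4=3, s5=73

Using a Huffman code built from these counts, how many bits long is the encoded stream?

266

Greedily combine the two least-frequent nodes:
merge s4(3) and s1(5): 8
merge 8 and s3(9): 17
merge 17 and s2(67): 84
merge s5(73) and 84: 157
Total encoded bits = sum of merged weights = 8 + 17 + 84 + 157 = 266.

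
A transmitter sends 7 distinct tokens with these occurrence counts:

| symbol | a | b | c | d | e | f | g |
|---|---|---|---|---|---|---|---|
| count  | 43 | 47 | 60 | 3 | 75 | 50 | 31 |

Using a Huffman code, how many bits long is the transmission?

826

Build the Huffman tree bottom-up:
d(3) + g(31) → 34
34 + a(43) → 77
b(47) + f(50) → 97
c(60) + e(75) → 135
77 + 97 → 174
135 + 174 → 309
Total encoded bits = sum of merged weights = 34 + 77 + 97 + 135 + 174 + 309 = 826.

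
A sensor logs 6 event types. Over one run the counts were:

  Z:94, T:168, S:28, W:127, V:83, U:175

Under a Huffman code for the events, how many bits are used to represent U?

2

Repeatedly merge the two smallest:
merge S(28) and V(83): 111
merge Z(94) and 111: 205
merge W(127) and T(168): 295
merge U(175) and 205: 380
merge 295 and 380: 675
The subtree containing U is merged 2 times, so code length = 2.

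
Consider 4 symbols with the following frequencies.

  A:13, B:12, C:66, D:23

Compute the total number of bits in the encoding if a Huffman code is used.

Greedily combine the two least-frequent nodes:
combine B(12), A(13) → 25
combine D(23), 25 → 48
combine 48, C(66) → 114
Each symbol's bit-cost is frequency × depth; summing gives 187 bits (equivalently 25 + 48 + 114).

187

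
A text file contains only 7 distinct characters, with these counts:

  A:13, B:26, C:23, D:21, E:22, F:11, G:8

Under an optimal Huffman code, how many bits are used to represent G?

4

Huffman merges, smallest pair first:
combine G(8), F(11) → 19
combine A(13), 19 → 32
combine D(21), E(22) → 43
combine C(23), B(26) → 49
combine 32, 43 → 75
combine 49, 75 → 124
G's leaf is at depth 4, giving a 4-bit codeword.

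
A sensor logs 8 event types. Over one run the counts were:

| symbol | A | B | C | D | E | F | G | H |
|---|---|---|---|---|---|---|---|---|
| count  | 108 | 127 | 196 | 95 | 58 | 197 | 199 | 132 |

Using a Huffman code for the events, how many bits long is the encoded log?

Merge the two smallest weights repeatedly:
E(58) + D(95) → 153
A(108) + B(127) → 235
H(132) + 153 → 285
C(196) + F(197) → 393
G(199) + 235 → 434
285 + 393 → 678
434 + 678 → 1112
Each symbol's bit-cost is frequency × depth; summing gives 3290 bits (equivalently 153 + 235 + 285 + 393 + 434 + 678 + 1112).

3290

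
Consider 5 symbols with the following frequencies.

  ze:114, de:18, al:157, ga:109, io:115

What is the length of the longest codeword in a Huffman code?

3

Merge the two lowest-weight nodes at each step:
combine de(18), ga(109) → 127
combine ze(114), io(115) → 229
combine 127, al(157) → 284
combine 229, 284 → 513
Maximum depth reached is 3.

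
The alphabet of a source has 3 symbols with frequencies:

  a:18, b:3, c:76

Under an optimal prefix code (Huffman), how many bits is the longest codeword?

Merge the two lowest-weight nodes at each step:
b(3) + a(18) → 21
21 + c(76) → 97
Maximum depth reached is 2.

2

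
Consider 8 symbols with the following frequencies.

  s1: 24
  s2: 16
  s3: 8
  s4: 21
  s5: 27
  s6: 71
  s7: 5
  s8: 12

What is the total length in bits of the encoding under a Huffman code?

Merge the two smallest weights repeatedly:
merge s7(5) and s3(8): 13
merge s8(12) and 13: 25
merge s2(16) and s4(21): 37
merge s1(24) and 25: 49
merge s5(27) and 37: 64
merge 49 and 64: 113
merge s6(71) and 113: 184
Total encoded bits = sum of merged weights = 13 + 25 + 37 + 49 + 64 + 113 + 184 = 485.

485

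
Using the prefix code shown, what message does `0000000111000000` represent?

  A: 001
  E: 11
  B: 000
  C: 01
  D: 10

BBCEBB

Read left to right; each codeword is recognised as soon as it completes (prefix code):
  000→B | 000→B | 01→C | 11→E | 000→B | 000→B
Decoded message: BBCEBB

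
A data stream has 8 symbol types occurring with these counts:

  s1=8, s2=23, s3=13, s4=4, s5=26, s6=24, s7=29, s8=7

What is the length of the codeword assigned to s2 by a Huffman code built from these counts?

Repeatedly merge the two smallest:
s4(4) + s8(7) → 11
s1(8) + 11 → 19
s3(13) + 19 → 32
s2(23) + s6(24) → 47
s5(26) + s7(29) → 55
32 + 47 → 79
55 + 79 → 134
The subtree containing s2 is merged 3 times, so code length = 3.

3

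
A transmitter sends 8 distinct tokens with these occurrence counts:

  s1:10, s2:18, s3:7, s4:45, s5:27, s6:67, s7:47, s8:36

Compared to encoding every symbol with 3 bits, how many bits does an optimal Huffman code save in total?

Fixed-length: 3 bits × 257 symbols = 771 bits.
Huffman merges:
combine s3(7), s1(10) → 17
combine 17, s2(18) → 35
combine s5(27), 35 → 62
combine s8(36), s4(45) → 81
combine s7(47), 62 → 109
combine s6(67), 81 → 148
combine 109, 148 → 257
Huffman total = 17 + 35 + 62 + 81 + 109 + 148 + 257 = 709 bits.
Saving = 771 − 709 = 62 bits.

62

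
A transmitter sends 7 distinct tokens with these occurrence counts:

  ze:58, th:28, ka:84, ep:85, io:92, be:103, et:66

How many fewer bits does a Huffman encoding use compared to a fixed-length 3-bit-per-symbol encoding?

Fixed-length: 3 bits × 516 symbols = 1548 bits.
Huffman merges:
th(28) + ze(58) → 86
et(66) + ka(84) → 150
ep(85) + 86 → 171
io(92) + be(103) → 195
150 + 171 → 321
195 + 321 → 516
Huffman total = 86 + 150 + 171 + 195 + 321 + 516 = 1439 bits.
Saving = 1548 − 1439 = 109 bits.

109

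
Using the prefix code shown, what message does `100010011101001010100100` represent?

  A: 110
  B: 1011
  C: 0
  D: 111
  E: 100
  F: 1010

Read left to right; each codeword is recognised as soon as it completes (prefix code):
  100→E | 0→C | 100→E | 111→D | 0→C | 100→E | 1010→F | 100→E | 100→E
Decoded message: ECEDCEFEE

ECEDCEFEE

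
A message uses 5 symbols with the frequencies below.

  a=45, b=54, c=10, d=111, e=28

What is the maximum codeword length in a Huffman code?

Merge the two lowest-weight nodes at each step:
c(10) + e(28) → 38
38 + a(45) → 83
b(54) + 83 → 137
d(111) + 137 → 248
Maximum depth reached is 4.

4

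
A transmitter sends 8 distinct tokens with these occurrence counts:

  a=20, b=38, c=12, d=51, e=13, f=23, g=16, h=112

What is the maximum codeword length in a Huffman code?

Merge the two lowest-weight nodes at each step:
c(12) + e(13) → 25
g(16) + a(20) → 36
f(23) + 25 → 48
36 + b(38) → 74
48 + d(51) → 99
74 + 99 → 173
h(112) + 173 → 285
The first pair merged (c, e) ends up deepest, at depth 5.

5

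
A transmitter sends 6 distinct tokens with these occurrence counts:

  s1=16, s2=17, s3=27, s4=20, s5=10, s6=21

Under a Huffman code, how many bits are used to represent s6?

Build the tree from the bottom:
combine s5(10), s1(16) → 26
combine s2(17), s4(20) → 37
combine s6(21), 26 → 47
combine s3(27), 37 → 64
combine 47, 64 → 111
s6's leaf is at depth 2, giving a 2-bit codeword.

2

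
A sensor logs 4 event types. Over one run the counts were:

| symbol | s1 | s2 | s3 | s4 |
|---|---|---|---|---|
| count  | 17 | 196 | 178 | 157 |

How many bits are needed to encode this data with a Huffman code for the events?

1074

Merge the two smallest weights repeatedly:
combine s1(17), s4(157) → 174
combine 174, s3(178) → 352
combine s2(196), 352 → 548
Each symbol's bit-cost is frequency × depth; summing gives 1074 bits (equivalently 174 + 352 + 548).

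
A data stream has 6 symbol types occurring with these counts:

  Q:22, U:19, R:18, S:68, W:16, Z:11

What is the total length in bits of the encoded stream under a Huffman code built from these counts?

Build the Huffman tree bottom-up:
merge Z(11) and W(16): 27
merge R(18) and U(19): 37
merge Q(22) and 27: 49
merge 37 and 49: 86
merge S(68) and 86: 154
Total encoded bits = sum of merged weights = 27 + 37 + 49 + 86 + 154 = 353.

353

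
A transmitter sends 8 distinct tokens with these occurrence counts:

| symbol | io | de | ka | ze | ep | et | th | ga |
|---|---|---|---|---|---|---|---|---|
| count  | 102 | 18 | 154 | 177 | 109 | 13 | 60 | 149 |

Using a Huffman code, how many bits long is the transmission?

2137

Build the Huffman tree bottom-up:
merge et(13) and de(18): 31
merge 31 and th(60): 91
merge 91 and io(102): 193
merge ep(109) and ga(149): 258
merge ka(154) and ze(177): 331
merge 193 and 258: 451
merge 331 and 451: 782
Each symbol's bit-cost is frequency × depth; summing gives 2137 bits (equivalently 31 + 91 + 193 + 258 + 331 + 451 + 782).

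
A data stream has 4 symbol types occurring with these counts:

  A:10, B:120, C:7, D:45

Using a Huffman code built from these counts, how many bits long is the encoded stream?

261

Greedily combine the two least-frequent nodes:
C(7) + A(10) → 17
17 + D(45) → 62
62 + B(120) → 182
The encoded length is the sum of every internal node's weight: 17 + 62 + 182 = 261 bits.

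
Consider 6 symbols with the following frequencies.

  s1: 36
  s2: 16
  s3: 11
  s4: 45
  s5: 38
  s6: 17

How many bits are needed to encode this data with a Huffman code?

Build the Huffman tree bottom-up:
combine s3(11), s2(16) → 27
combine s6(17), 27 → 44
combine s1(36), s5(38) → 74
combine 44, s4(45) → 89
combine 74, 89 → 163
The encoded length is the sum of every internal node's weight: 27 + 44 + 74 + 89 + 163 = 397 bits.

397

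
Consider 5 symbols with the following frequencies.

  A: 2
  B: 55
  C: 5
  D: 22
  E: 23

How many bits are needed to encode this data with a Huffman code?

195

Merge the two smallest weights repeatedly:
combine A(2), C(5) → 7
combine 7, D(22) → 29
combine E(23), 29 → 52
combine 52, B(55) → 107
Each symbol's bit-cost is frequency × depth; summing gives 195 bits (equivalently 7 + 29 + 52 + 107).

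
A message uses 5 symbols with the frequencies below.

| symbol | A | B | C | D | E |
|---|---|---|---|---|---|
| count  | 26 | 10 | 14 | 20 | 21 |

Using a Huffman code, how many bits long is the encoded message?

206

Merge the two smallest weights repeatedly:
combine B(10), C(14) → 24
combine D(20), E(21) → 41
combine 24, A(26) → 50
combine 41, 50 → 91
The encoded length is the sum of every internal node's weight: 24 + 41 + 50 + 91 = 206 bits.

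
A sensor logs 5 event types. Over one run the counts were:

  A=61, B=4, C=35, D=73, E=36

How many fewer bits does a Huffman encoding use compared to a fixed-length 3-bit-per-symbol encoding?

Fixed-length: 3 bits × 209 symbols = 627 bits.
Huffman merges:
merge B(4) and C(35): 39
merge E(36) and 39: 75
merge A(61) and D(73): 134
merge 75 and 134: 209
Huffman total = 39 + 75 + 134 + 209 = 457 bits.
Saving = 627 − 457 = 170 bits.

170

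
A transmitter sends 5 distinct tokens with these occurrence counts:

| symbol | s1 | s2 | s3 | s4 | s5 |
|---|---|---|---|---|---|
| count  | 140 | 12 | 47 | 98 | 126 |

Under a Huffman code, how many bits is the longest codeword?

Merge the two lowest-weight nodes at each step:
s2(12) + s3(47) → 59
59 + s4(98) → 157
s5(126) + s1(140) → 266
157 + 266 → 423
The first pair merged (s2, s3) ends up deepest, at depth 3.

3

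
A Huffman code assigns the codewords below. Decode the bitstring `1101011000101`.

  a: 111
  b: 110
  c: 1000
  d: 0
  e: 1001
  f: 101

Read left to right; each codeword is recognised as soon as it completes (prefix code):
  110→b | 101→f | 1000→c | 101→f
Decoded message: bfcf

bfcf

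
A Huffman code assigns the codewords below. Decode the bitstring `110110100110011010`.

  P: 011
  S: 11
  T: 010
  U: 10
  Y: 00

Read left to right; each codeword is recognised as soon as it completes (prefix code):
  11→S | 011→P | 010→T | 011→P | 00→Y | 11→S | 010→T
Decoded message: SPTPYST

SPTPYST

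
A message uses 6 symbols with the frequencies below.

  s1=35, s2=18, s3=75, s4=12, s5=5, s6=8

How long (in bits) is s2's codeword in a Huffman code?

3

Repeatedly merge the two smallest:
s5(5) + s6(8) → 13
s4(12) + 13 → 25
s2(18) + 25 → 43
s1(35) + 43 → 78
s3(75) + 78 → 153
The subtree containing s2 is merged 3 times, so code length = 3.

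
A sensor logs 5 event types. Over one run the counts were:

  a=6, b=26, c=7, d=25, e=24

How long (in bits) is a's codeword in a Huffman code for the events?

3

Huffman merges, smallest pair first:
a(6) + c(7) → 13
13 + e(24) → 37
d(25) + b(26) → 51
37 + 51 → 88
The subtree containing a is merged 3 times, so code length = 3.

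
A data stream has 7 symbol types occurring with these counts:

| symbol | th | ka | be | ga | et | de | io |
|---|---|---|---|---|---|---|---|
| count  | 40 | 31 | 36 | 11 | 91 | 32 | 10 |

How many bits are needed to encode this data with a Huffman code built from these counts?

Merge the two smallest weights repeatedly:
io(10) + ga(11) → 21
21 + ka(31) → 52
de(32) + be(36) → 68
th(40) + 52 → 92
68 + et(91) → 159
92 + 159 → 251
The encoded length is the sum of every internal node's weight: 21 + 52 + 68 + 92 + 159 + 251 = 643 bits.

643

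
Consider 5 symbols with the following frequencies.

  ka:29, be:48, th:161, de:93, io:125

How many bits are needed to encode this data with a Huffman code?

Merge the two smallest weights repeatedly:
ka(29) + be(48) → 77
77 + de(93) → 170
io(125) + th(161) → 286
170 + 286 → 456
Each symbol's bit-cost is frequency × depth; summing gives 989 bits (equivalently 77 + 170 + 286 + 456).

989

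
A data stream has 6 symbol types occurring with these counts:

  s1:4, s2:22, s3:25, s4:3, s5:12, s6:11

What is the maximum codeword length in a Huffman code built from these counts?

4

Merge the two lowest-weight nodes at each step:
combine s4(3), s1(4) → 7
combine 7, s6(11) → 18
combine s5(12), 18 → 30
combine s2(22), s3(25) → 47
combine 30, 47 → 77
The rarest symbols sit at the bottom; the longest codeword is 4 bits.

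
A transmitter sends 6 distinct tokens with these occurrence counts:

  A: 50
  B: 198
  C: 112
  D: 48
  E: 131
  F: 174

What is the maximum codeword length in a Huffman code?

4

Merge the two lowest-weight nodes at each step:
D(48) + A(50) → 98
98 + C(112) → 210
E(131) + F(174) → 305
B(198) + 210 → 408
305 + 408 → 713
Maximum depth reached is 4.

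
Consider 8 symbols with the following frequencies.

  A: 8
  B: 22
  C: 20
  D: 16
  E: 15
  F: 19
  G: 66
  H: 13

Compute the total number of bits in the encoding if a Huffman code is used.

492

Build the Huffman tree bottom-up:
merge A(8) and H(13): 21
merge E(15) and D(16): 31
merge F(19) and C(20): 39
merge 21 and B(22): 43
merge 31 and 39: 70
merge 43 and G(66): 109
merge 70 and 109: 179
Each symbol's bit-cost is frequency × depth; summing gives 492 bits (equivalently 21 + 31 + 39 + 43 + 70 + 109 + 179).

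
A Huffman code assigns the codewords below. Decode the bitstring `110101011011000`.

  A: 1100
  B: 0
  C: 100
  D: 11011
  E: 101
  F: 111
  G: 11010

GEECB

Read left to right; each codeword is recognised as soon as it completes (prefix code):
  11010→G | 101→E | 101→E | 100→C | 0→B
Decoded message: GEECB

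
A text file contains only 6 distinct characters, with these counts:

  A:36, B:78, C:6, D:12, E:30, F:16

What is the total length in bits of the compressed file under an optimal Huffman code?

394

Build the Huffman tree bottom-up:
merge C(6) and D(12): 18
merge F(16) and 18: 34
merge E(30) and 34: 64
merge A(36) and 64: 100
merge B(78) and 100: 178
Total encoded bits = sum of merged weights = 18 + 34 + 64 + 100 + 178 = 394.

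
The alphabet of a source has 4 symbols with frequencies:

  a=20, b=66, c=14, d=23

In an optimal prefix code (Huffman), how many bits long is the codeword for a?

3

Build the tree from the bottom:
c(14) + a(20) → 34
d(23) + 34 → 57
57 + b(66) → 123
The subtree containing a is merged 3 times, so code length = 3.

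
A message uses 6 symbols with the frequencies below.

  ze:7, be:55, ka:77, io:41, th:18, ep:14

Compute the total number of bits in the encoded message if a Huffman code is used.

Build the Huffman tree bottom-up:
merge ze(7) and ep(14): 21
merge th(18) and 21: 39
merge 39 and io(41): 80
merge be(55) and ka(77): 132
merge 80 and 132: 212
The encoded length is the sum of every internal node's weight: 21 + 39 + 80 + 132 + 212 = 484 bits.

484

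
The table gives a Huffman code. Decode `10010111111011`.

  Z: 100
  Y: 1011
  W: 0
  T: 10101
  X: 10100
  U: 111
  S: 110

ZYUY

Read left to right; each codeword is recognised as soon as it completes (prefix code):
  100→Z | 1011→Y | 111→U | 1011→Y
Decoded message: ZYUY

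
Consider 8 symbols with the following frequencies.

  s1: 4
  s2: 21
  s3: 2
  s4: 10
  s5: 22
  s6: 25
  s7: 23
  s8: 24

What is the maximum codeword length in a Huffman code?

Merge the two lowest-weight nodes at each step:
s3(2) + s1(4) → 6
6 + s4(10) → 16
16 + s2(21) → 37
s5(22) + s7(23) → 45
s8(24) + s6(25) → 49
37 + 45 → 82
49 + 82 → 131
Maximum depth reached is 5.

5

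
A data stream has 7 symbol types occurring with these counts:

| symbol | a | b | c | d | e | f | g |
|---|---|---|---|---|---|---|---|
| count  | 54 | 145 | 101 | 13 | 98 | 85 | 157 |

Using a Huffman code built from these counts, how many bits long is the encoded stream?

1724

Build the Huffman tree bottom-up:
d(13) + a(54) → 67
67 + f(85) → 152
e(98) + c(101) → 199
b(145) + 152 → 297
g(157) + 199 → 356
297 + 356 → 653
The encoded length is the sum of every internal node's weight: 67 + 152 + 199 + 297 + 356 + 653 = 1724 bits.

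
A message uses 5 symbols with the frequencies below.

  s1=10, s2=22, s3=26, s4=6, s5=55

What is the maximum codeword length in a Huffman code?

Merge the two lowest-weight nodes at each step:
merge s4(6) and s1(10): 16
merge 16 and s2(22): 38
merge s3(26) and 38: 64
merge s5(55) and 64: 119
The first pair merged (s4, s1) ends up deepest, at depth 4.

4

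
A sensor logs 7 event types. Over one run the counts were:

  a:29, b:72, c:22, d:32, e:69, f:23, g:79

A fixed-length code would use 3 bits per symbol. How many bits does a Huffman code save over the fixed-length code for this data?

Fixed-length: 3 bits × 326 symbols = 978 bits.
Huffman merges:
combine c(22), f(23) → 45
combine a(29), d(32) → 61
combine 45, 61 → 106
combine e(69), b(72) → 141
combine g(79), 106 → 185
combine 141, 185 → 326
Huffman total = 45 + 61 + 106 + 141 + 185 + 326 = 864 bits.
Saving = 978 − 864 = 114 bits.

114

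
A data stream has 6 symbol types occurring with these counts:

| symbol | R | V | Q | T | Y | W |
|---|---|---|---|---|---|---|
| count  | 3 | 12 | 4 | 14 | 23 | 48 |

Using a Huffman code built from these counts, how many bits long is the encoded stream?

Merge the two smallest weights repeatedly:
R(3) + Q(4) → 7
7 + V(12) → 19
T(14) + 19 → 33
Y(23) + 33 → 56
W(48) + 56 → 104
Total encoded bits = sum of merged weights = 7 + 19 + 33 + 56 + 104 = 219.

219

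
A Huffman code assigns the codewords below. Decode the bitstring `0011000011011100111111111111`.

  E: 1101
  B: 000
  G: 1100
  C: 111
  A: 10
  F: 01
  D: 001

DABEGCCCC

Read left to right; each codeword is recognised as soon as it completes (prefix code):
  001→D | 10→A | 000→B | 1101→E | 1100→G | 111→C | 111→C | 111→C | 111→C
Decoded message: DABEGCCCC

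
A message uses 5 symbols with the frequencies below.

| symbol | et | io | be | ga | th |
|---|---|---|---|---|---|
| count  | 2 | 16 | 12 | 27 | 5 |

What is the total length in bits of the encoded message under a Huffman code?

123

Merge the two smallest weights repeatedly:
et(2) + th(5) → 7
7 + be(12) → 19
io(16) + 19 → 35
ga(27) + 35 → 62
Each symbol's bit-cost is frequency × depth; summing gives 123 bits (equivalently 7 + 19 + 35 + 62).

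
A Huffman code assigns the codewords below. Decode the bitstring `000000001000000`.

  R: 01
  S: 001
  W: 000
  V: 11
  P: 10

Read left to right; each codeword is recognised as soon as it completes (prefix code):
  000→W | 000→W | 001→S | 000→W | 000→W
Decoded message: WWSWW

WWSWW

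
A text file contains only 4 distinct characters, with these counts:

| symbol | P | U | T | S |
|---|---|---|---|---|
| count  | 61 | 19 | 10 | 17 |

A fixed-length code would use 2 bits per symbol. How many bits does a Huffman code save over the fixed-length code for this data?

34

Fixed-length: 2 bits × 107 symbols = 214 bits.
Huffman merges:
merge T(10) and S(17): 27
merge U(19) and 27: 46
merge 46 and P(61): 107
Huffman total = 27 + 46 + 107 = 180 bits.
Saving = 214 − 180 = 34 bits.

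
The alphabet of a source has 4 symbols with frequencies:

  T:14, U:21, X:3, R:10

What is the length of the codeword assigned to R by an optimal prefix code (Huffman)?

3

Repeatedly merge the two smallest:
X(3) + R(10) → 13
13 + T(14) → 27
U(21) + 27 → 48
R's leaf is at depth 3, giving a 3-bit codeword.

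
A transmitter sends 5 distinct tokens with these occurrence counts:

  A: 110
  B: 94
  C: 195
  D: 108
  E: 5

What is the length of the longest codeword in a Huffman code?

Merge the two lowest-weight nodes at each step:
E(5) + B(94) → 99
99 + D(108) → 207
A(110) + C(195) → 305
207 + 305 → 512
Maximum depth reached is 3.

3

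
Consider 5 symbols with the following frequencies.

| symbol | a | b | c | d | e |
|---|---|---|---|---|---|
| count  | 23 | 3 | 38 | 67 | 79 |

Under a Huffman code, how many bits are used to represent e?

Huffman merges, smallest pair first:
merge b(3) and a(23): 26
merge 26 and c(38): 64
merge 64 and d(67): 131
merge e(79) and 131: 210
e is a child of the root — depth 1, so its codeword is a single bit.

1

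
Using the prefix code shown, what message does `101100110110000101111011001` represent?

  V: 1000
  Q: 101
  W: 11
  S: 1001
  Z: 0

Read left to right; each codeword is recognised as soon as it completes (prefix code):
  101→Q | 1001→S | 101→Q | 1000→V | 0→Z | 101→Q | 11→W | 101→Q | 1001→S
Decoded message: QSQVZQWQS

QSQVZQWQS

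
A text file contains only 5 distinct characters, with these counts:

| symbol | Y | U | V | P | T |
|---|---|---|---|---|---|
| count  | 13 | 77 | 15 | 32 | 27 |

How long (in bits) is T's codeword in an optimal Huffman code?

Huffman merges, smallest pair first:
combine Y(13), V(15) → 28
combine T(27), 28 → 55
combine P(32), 55 → 87
combine U(77), 87 → 164
T's leaf is at depth 3, giving a 3-bit codeword.

3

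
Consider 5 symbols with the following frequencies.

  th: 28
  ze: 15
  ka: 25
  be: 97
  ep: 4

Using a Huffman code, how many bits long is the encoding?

304

Build the Huffman tree bottom-up:
combine ep(4), ze(15) → 19
combine 19, ka(25) → 44
combine th(28), 44 → 72
combine 72, be(97) → 169
Total encoded bits = sum of merged weights = 19 + 44 + 72 + 169 = 304.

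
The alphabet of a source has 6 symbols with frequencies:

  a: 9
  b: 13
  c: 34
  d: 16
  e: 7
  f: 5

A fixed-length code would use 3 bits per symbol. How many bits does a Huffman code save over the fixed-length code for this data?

Fixed-length: 3 bits × 84 symbols = 252 bits.
Huffman merges:
f(5) + e(7) → 12
a(9) + 12 → 21
b(13) + d(16) → 29
21 + 29 → 50
c(34) + 50 → 84
Huffman total = 12 + 21 + 29 + 50 + 84 = 196 bits.
Saving = 252 − 196 = 56 bits.

56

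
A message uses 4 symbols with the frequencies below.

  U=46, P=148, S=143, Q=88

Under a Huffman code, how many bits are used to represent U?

Huffman merges, smallest pair first:
U(46) + Q(88) → 134
134 + S(143) → 277
P(148) + 277 → 425
The subtree containing U is merged 3 times, so code length = 3.

3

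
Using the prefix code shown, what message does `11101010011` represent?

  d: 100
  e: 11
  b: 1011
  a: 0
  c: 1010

Read left to right; each codeword is recognised as soon as it completes (prefix code):
  11→e | 1010→c | 100→d | 11→e
Decoded message: ecde

ecde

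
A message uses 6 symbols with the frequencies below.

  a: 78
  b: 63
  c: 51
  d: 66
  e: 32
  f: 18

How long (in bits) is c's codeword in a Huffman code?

Huffman merges, smallest pair first:
combine f(18), e(32) → 50
combine 50, c(51) → 101
combine b(63), d(66) → 129
combine a(78), 101 → 179
combine 129, 179 → 308
The subtree containing c is merged 3 times, so code length = 3.

3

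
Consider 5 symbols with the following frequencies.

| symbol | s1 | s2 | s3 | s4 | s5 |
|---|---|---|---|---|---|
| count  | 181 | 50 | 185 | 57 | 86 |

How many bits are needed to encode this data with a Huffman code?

Merge the two smallest weights repeatedly:
merge s2(50) and s4(57): 107
merge s5(86) and 107: 193
merge s1(181) and s3(185): 366
merge 193 and 366: 559
Each symbol's bit-cost is frequency × depth; summing gives 1225 bits (equivalently 107 + 193 + 366 + 559).

1225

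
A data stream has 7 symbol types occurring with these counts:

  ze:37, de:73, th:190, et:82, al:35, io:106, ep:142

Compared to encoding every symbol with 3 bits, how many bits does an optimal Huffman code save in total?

260

Fixed-length: 3 bits × 665 symbols = 1995 bits.
Huffman merges:
merge al(35) and ze(37): 72
merge 72 and de(73): 145
merge et(82) and io(106): 188
merge ep(142) and 145: 287
merge 188 and th(190): 378
merge 287 and 378: 665
Huffman total = 72 + 145 + 188 + 287 + 378 + 665 = 1735 bits.
Saving = 1995 − 1735 = 260 bits.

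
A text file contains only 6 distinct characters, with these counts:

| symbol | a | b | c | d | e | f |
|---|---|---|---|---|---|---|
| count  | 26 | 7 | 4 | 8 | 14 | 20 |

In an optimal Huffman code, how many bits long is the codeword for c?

4

Huffman merges, smallest pair first:
merge c(4) and b(7): 11
merge d(8) and 11: 19
merge e(14) and 19: 33
merge f(20) and a(26): 46
merge 33 and 46: 79
c's leaf is at depth 4, giving a 4-bit codeword.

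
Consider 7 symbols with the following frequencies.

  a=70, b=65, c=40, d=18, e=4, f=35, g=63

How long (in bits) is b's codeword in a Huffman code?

2

Huffman merges, smallest pair first:
combine e(4), d(18) → 22
combine 22, f(35) → 57
combine c(40), 57 → 97
combine g(63), b(65) → 128
combine a(70), 97 → 167
combine 128, 167 → 295
b sits 2 levels below the root, so its codeword is 2 bits.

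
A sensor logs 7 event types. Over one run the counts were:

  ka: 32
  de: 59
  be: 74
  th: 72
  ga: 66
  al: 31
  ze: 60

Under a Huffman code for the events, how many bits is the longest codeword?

Merge the two lowest-weight nodes at each step:
al(31) + ka(32) → 63
de(59) + ze(60) → 119
63 + ga(66) → 129
th(72) + be(74) → 146
119 + 129 → 248
146 + 248 → 394
Maximum depth reached is 4.

4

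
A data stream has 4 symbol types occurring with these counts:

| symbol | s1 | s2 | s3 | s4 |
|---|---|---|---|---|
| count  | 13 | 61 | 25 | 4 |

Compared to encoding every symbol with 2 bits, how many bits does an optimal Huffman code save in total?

44

Fixed-length: 2 bits × 103 symbols = 206 bits.
Huffman merges:
combine s4(4), s1(13) → 17
combine 17, s3(25) → 42
combine 42, s2(61) → 103
Huffman total = 17 + 42 + 103 = 162 bits.
Saving = 206 − 162 = 44 bits.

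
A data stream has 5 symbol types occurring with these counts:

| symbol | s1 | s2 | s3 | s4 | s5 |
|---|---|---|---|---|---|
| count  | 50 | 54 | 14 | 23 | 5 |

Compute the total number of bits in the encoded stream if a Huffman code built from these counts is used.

Build the Huffman tree bottom-up:
merge s5(5) and s3(14): 19
merge 19 and s4(23): 42
merge 42 and s1(50): 92
merge s2(54) and 92: 146
The encoded length is the sum of every internal node's weight: 19 + 42 + 92 + 146 = 299 bits.

299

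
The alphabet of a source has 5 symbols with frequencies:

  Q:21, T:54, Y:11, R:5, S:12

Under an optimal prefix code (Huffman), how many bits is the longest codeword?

Merge the two lowest-weight nodes at each step:
merge R(5) and Y(11): 16
merge S(12) and 16: 28
merge Q(21) and 28: 49
merge 49 and T(54): 103
Maximum depth reached is 4.

4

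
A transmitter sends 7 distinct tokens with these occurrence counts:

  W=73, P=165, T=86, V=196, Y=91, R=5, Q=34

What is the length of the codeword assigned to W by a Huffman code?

Repeatedly merge the two smallest:
combine R(5), Q(34) → 39
combine 39, W(73) → 112
combine T(86), Y(91) → 177
combine 112, P(165) → 277
combine 177, V(196) → 373
combine 277, 373 → 650
W sits 3 levels below the root, so its codeword is 3 bits.

3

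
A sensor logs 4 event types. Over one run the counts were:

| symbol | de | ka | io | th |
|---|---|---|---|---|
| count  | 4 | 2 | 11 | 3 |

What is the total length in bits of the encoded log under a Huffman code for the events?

34

Greedily combine the two least-frequent nodes:
ka(2) + th(3) → 5
de(4) + 5 → 9
9 + io(11) → 20
Each symbol's bit-cost is frequency × depth; summing gives 34 bits (equivalently 5 + 9 + 20).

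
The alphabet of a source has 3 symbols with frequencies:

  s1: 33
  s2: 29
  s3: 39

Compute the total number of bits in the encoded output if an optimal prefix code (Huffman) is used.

Greedily combine the two least-frequent nodes:
s2(29) + s1(33) → 62
s3(39) + 62 → 101
The encoded length is the sum of every internal node's weight: 62 + 101 = 163 bits.

163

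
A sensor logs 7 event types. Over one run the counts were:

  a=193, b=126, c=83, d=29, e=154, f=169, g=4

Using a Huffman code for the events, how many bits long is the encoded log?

1907

Greedily combine the two least-frequent nodes:
combine g(4), d(29) → 33
combine 33, c(83) → 116
combine 116, b(126) → 242
combine e(154), f(169) → 323
combine a(193), 242 → 435
combine 323, 435 → 758
The encoded length is the sum of every internal node's weight: 33 + 116 + 242 + 323 + 435 + 758 = 1907 bits.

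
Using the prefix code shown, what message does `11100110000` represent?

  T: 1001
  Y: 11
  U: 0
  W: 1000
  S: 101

YTWU

Read left to right; each codeword is recognised as soon as it completes (prefix code):
  11→Y | 1001→T | 1000→W | 0→U
Decoded message: YTWU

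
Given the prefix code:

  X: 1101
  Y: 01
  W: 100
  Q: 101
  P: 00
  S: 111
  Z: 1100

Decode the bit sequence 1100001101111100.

Read left to right; each codeword is recognised as soon as it completes (prefix code):
  1100→Z | 00→P | 1101→X | 111→S | 100→W
Decoded message: ZPXSW

ZPXSW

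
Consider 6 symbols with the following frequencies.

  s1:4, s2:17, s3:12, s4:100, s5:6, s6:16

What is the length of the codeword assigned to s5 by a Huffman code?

4

Huffman merges, smallest pair first:
combine s1(4), s5(6) → 10
combine 10, s3(12) → 22
combine s6(16), s2(17) → 33
combine 22, 33 → 55
combine 55, s4(100) → 155
The subtree containing s5 is merged 4 times, so code length = 4.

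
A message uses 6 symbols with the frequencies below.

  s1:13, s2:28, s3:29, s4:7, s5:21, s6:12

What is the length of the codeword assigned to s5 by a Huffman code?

Build the tree from the bottom:
merge s4(7) and s6(12): 19
merge s1(13) and 19: 32
merge s5(21) and s2(28): 49
merge s3(29) and 32: 61
merge 49 and 61: 110
s5's leaf is at depth 2, giving a 2-bit codeword.

2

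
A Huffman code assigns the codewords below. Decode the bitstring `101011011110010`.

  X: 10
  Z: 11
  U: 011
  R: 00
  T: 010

Read left to right; each codeword is recognised as soon as it completes (prefix code):
  10→X | 10→X | 11→Z | 011→U | 11→Z | 00→R | 10→X
Decoded message: XXZUZRX

XXZUZRX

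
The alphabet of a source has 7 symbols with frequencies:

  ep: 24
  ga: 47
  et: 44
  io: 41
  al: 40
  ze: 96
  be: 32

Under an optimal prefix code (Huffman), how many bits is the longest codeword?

3

Merge the two lowest-weight nodes at each step:
merge ep(24) and be(32): 56
merge al(40) and io(41): 81
merge et(44) and ga(47): 91
merge 56 and 81: 137
merge 91 and ze(96): 187
merge 137 and 187: 324
The first pair merged (ep, be) ends up deepest, at depth 3.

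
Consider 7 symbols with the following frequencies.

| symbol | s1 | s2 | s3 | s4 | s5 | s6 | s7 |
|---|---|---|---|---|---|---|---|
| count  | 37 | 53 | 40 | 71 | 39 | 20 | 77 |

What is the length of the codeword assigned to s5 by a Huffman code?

3

Repeatedly merge the two smallest:
combine s6(20), s1(37) → 57
combine s5(39), s3(40) → 79
combine s2(53), 57 → 110
combine s4(71), s7(77) → 148
combine 79, 110 → 189
combine 148, 189 → 337
s5's leaf is at depth 3, giving a 3-bit codeword.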